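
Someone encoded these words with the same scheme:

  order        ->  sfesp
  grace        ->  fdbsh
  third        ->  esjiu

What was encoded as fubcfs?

rebate

The word is reversed, then every letter is shifted forward by 1.
Reversing it on fubcfs: shift back: f−1=e, u−1=t, b−1=a, c−1=b, f−1=e, s−1=r → etaber; then reverse → rebate.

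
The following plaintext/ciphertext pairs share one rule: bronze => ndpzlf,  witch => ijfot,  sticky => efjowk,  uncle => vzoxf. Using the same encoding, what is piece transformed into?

bjfof

The shift depends on letter class: consonant b→n is +12, but vowel o→p is +1. Vowels shift forward by 1 and consonants shift forward by 12.
On piece: p(cons)+12=b, i(vowel)+1=j, e(vowel)+1=f, c(cons)+12=o, e(vowel)+1=f.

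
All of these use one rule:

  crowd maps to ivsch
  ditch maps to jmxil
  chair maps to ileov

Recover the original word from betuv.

vapor

The shifts repeat in a cycle of length 3: positions 0,1,… shift by +6, +4, +4, then the pattern repeats.
Reversing it on betuv: b−6=v, e−4=a, t−4=p, u−6=o, v−4=r.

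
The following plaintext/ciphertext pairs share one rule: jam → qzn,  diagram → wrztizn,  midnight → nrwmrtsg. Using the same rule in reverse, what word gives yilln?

This is the alphabet-reversal cipher (Atbash): a becomes z, b becomes y, etc.
Decoding yilln: y↔b, i↔r, l↔o, l↔o, n↔m.

broom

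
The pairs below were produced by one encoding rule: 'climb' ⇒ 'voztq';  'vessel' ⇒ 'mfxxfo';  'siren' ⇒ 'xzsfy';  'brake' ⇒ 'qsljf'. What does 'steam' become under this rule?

c(2)→v(21) and l(11)→o(14) fit y≡5x+11 (mod 26); the inverse of 5 mod 26 is 21. Each letter's alphabet position (a=0..z=25) is mapped through 5·x+11 mod 26 — an affine cipher.
Applying it to steam: s(18)→5·18+11≡23=x; t(19)→5·19+11≡2=c; e(4)→5·4+11≡5=f; a(0)→5·0+11≡11=l; m(12)→5·12+11≡19=t (all mod 26).

xcflt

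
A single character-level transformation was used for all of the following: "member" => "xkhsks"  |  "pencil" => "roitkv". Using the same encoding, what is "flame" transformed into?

ksgrl

The output letters match the input read backwards, each shifted +6: member reversed is rebmem. The word is reversed, then every letter is shifted forward by 6.
Applying it to flame: reverse → emalf; then shift: e+6=k, m+6=s, a+6=g, l+6=r, f+6=l.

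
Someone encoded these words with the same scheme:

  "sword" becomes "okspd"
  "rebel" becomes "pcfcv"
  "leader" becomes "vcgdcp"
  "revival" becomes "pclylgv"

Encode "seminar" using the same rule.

ocuytgp

s(18)→o(14) and w(22)→k(10) fit y≡25x+6 (mod 26); the inverse of 25 mod 26 is 25. Treating letters as 0–25, the rule is x ↦ 25x + 6 (mod 26).
For seminar: s(18)→25·18+6≡14=o; e(4)→25·4+6≡2=c; m(12)→25·12+6≡20=u; i(8)→25·8+6≡24=y; n(13)→25·13+6≡19=t; a(0)→25·0+6≡6=g; r(17)→25·17+6≡15=p (all mod 26).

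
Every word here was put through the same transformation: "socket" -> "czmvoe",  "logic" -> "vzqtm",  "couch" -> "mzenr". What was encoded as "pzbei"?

Shifts by position in socket: pos 0: s→c (+10), pos 1: o→z (+11), pos 2: c→m (+10), pos 3: k→v (+11) — repeating every 2. It's a Vigenère-style cipher with numeric key [10,11]: position i shifts by key[i mod 2].
Reversing it on pzbei: p−10=f, z−11=o, b−10=r, e−11=t, i−10=y.

forty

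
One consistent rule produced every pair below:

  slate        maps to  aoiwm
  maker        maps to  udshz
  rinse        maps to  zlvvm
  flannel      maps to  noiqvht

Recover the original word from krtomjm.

Shifts by position in slate: pos 0: s→a (+8), pos 1: l→o (+3), pos 2: a→i (+8), pos 3: t→w (+3) — repeating every 2. It's a Vigenère-style cipher with numeric key [8,3]: position i shifts by key[i mod 2].
Undoing it on krtomjm: k−8=c, r−3=o, t−8=l, o−3=l, m−8=e, j−3=g, m−8=e.

college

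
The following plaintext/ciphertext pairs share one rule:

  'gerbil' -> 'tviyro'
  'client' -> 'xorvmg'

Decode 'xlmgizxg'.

This is the alphabet-reversal cipher (Atbash): a becomes z, b becomes y, etc.
Undoing it on xlmgizxg: x↔c, l↔o, m↔n, g↔t, i↔r, z↔a, x↔c, g↔t.

contract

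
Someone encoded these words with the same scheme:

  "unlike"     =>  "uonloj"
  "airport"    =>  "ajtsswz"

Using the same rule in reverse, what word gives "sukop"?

still

In unlike: u→u is +0, n→o is +1, l→n is +2, i→l is +3 — the shift increases by 1 each position. Letter i (0-indexed) is shifted by i+0, so successive shifts are 0, 1, 2, ….
Reversing it on sukop: s−0=s, u−1=t, k−2=i, o−3=l, p−4=l.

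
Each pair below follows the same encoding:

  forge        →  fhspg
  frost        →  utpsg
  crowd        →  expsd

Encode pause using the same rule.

The output letters match the input read backwards, each shifted +1: forge reversed is egrof. The word is reversed, then every letter is shifted forward by 1.
On pause: reverse → esuap; then shift: e+1=f, s+1=t, u+1=v, a+1=b, p+1=q.

ftvbq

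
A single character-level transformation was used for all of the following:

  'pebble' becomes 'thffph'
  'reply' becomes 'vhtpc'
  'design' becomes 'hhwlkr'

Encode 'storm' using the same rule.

The rule splits by letter class: vowels +3, consonants +4.
On storm: s(cons)+4=w, t(cons)+4=x, o(vowel)+3=r, r(cons)+4=v, m(cons)+4=q.

wxrvq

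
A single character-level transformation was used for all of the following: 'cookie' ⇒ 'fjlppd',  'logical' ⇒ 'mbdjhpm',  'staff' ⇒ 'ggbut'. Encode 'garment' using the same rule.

The output letters match the input read backwards, each shifted +1: cookie reversed is eikooc. Read the word backwards and shift each letter +1.
On garment: reverse → tnemrag; then shift: t+1=u, n+1=o, e+1=f, m+1=n, r+1=s, a+1=b, g+1=h.

uofnsbh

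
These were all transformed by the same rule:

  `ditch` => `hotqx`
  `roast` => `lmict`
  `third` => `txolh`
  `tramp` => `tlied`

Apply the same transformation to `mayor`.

eiaml

d(3)→h(7) and i(8)→o(14) fit y≡17x+8 (mod 26); the inverse of 17 mod 26 is 23. Treating letters as 0–25, the rule is x ↦ 17x + 8 (mod 26).
Applying it to mayor: m(12)→17·12+8≡4=e; a(0)→17·0+8≡8=i; y(24)→17·24+8≡0=a; o(14)→17·14+8≡12=m; r(17)→17·17+8≡11=l (all mod 26).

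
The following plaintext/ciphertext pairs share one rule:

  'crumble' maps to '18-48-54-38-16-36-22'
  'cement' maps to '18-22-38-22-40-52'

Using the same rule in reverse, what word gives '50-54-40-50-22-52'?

c(#3)→18 and r(#18)→48: differences scale by 2, so n = 2·pos + 12. The formula is n = 2×(alphabet index, a=1) + 12.
Decoding 50-54-40-50-22-52: 50→(50−12)÷2=19=s, 54→(54−12)÷2=21=u, 40→(40−12)÷2=14=n, 50→(50−12)÷2=19=s, 22→(22−12)÷2=5=e, 52→(52−12)÷2=20=t.

sunset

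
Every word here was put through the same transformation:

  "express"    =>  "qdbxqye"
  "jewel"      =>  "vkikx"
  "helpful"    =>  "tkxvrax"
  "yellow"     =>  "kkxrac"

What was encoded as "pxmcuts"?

drawing

Shifts by position in express: pos 0: e→q (+12), pos 1: x→d (+6), pos 2: p→b (+12), pos 3: r→x (+6) — repeating every 2. A repeating key of period 2 is used — shifts +12, +6 over and over.
Reversing it on pxmcuts: p−12=d, x−6=r, m−12=a, c−6=w, u−12=i, t−6=n, s−12=g.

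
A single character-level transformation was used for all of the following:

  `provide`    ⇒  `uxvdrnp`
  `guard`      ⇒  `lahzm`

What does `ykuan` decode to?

In provide: p→u is +5, r→x is +6, o→v is +7, v→d is +8 — the shift increases by 1 each position. Letter i (0-indexed) is shifted by i+5, so successive shifts are 5, 6, 7, ….
Reversing it on ykuan: y−5=t, k−6=e, u−7=n, a−8=s, n−9=e.

tense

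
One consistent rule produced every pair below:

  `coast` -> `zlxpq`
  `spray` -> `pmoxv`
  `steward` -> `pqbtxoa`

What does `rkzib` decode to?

Compare letters: c→z is +23, o→l is +23, a→x is +23 — a constant shift. Every letter moves 23 places later in the alphabet, wrapping around z→a.
Decoding rkzib: r−23=u, k−23=n, z−23=c, i−23=l, b−23=e.

uncle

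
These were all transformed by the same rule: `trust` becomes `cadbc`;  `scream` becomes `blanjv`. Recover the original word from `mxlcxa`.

Compare letters: t→c is +9, r→a is +9, u→d is +9 — a constant shift. Each letter is shifted forward by 9 in the alphabet (a Caesar shift of +9).
Reversing it on mxlcxa: m−9=d, x−9=o, l−9=c, c−9=t, x−9=o, a−9=r.

doctor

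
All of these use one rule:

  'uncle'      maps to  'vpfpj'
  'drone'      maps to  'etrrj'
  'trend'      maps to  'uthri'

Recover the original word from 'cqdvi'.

In uncle: u→v is +1, n→p is +2, c→f is +3, l→p is +4 — the shift increases by 1 each position. Letter i (0-indexed) is shifted by i+1, so successive shifts are 1, 2, 3, ….
Reversing it on cqdvi: c−1=b, q−2=o, d−3=a, v−4=r, i−5=d.

board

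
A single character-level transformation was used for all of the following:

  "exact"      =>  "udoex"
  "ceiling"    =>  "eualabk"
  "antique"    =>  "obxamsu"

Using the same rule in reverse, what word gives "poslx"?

fault

e(4)→u(20) and x(23)→d(3) fit y≡21x+14 (mod 26); the inverse of 21 mod 26 is 5. This is an affine cipher: with a=0,…,z=25, each position x becomes (21x+14) mod 26.
Decoding poslx: p(15)→5·(15−14)≡5=f; o(14)→5·(14−14)≡0=a; s(18)→5·(18−14)≡20=u; l(11)→5·(11−14)≡11=l; x(23)→5·(23−14)≡19=t (all mod 26).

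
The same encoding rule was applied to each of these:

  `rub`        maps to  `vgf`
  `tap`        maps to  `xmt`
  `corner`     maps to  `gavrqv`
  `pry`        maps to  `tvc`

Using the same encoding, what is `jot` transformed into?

Two shifts are in play — +12 for a/e/i/o/u, +4 for every other letter.
On jot: j(cons)+4=n, o(vowel)+12=a, t(cons)+4=x.

nax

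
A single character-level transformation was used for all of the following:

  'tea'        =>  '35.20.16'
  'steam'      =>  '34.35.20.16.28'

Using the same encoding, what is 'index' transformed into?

t is letter #20 and maps to 35: an offset of 15. Letters become their 1-based position plus 15 (so a→16, b→17, …).
Applying it to index: i=9→24, n=14→29, d=4→19, e=5→20, x=24→39.

24.29.19.20.39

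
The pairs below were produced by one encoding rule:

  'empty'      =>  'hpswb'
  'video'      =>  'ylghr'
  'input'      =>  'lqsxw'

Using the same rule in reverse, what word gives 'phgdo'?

It's a constant shift of +3 (ROT3).
Undoing it on phgdo: p−3=m, h−3=e, g−3=d, d−3=a, o−3=l.

medal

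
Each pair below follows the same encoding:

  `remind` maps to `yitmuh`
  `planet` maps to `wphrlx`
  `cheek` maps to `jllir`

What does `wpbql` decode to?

A repeating key of period 2 is used — shifts +7, +4 over and over.
Reversing it on wpbql: w−7=p, p−4=l, b−7=u, q−4=m, l−7=e.

plume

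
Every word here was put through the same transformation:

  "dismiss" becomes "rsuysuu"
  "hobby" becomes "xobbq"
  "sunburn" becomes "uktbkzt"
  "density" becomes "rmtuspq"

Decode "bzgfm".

brave

This is an affine cipher: with a=0,…,z=25, each position x becomes (21x+6) mod 26.
Reversing it on bzgfm: b(1)→5·(1−6)≡1=b; z(25)→5·(25−6)≡17=r; g(6)→5·(6−6)≡0=a; f(5)→5·(5−6)≡21=v; m(12)→5·(12−6)≡4=e (all mod 26).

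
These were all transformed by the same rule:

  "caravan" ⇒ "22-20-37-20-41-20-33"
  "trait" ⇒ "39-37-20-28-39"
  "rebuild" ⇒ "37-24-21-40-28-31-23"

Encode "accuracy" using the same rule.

c is letter #3 and maps to 22: an offset of 19. Letters become their 1-based position plus 19 (so a→20, b→21, …).
For accuracy: a=1→20, c=3→22, c=3→22, u=21→40, r=18→37, a=1→20, c=3→22, y=25→44.

20-22-22-40-37-20-22-44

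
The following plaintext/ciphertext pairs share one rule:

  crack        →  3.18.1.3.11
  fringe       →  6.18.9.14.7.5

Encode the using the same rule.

20.8.5

c is letter #3 and maps to 3: an offset of 0. Letters become their 1-indexed alphabet positions: a=1 … z=26.
Applying it to the: t=20→20, h=8→8, e=5→5.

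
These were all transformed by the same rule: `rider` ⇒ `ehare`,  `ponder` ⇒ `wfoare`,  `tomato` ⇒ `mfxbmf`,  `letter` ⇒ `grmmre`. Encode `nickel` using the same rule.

ohjprg

r(17)→e(4) and i(8)→h(7) fit y≡17x+1 (mod 26); the inverse of 17 mod 26 is 23. Treating letters as 0–25, the rule is x ↦ 17x + 1 (mod 26).
Applying it to nickel: n(13)→17·13+1≡14=o; i(8)→17·8+1≡7=h; c(2)→17·2+1≡9=j; k(10)→17·10+1≡15=p; e(4)→17·4+1≡17=r; l(11)→17·11+1≡6=g (all mod 26).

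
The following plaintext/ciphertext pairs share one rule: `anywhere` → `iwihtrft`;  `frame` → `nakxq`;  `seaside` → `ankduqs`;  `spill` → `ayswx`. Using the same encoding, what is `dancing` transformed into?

ljxnuau

In anywhere: a→i is +8, n→w is +9, y→i is +10, w→h is +11 — the shift increases by 1 each position. Letter i (0-indexed) is shifted by i+8, so successive shifts are 8, 9, 10, ….
For dancing: d+8=l, a+9=j, n+10=x, c+11=n, i+12=u, n+13=a, g+14=u.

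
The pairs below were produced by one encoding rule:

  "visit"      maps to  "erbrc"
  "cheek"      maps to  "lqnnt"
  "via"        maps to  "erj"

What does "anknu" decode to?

Compare letters: v→e is +9, i→r is +9, s→b is +9 — a constant shift. This is a Caesar cipher with shift 9.
Reversing it on anknu: a−9=r, n−9=e, k−9=b, n−9=e, u−9=l.

rebel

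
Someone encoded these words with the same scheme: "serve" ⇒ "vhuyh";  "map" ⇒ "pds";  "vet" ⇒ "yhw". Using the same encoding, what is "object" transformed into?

Every letter moves 3 places later in the alphabet, wrapping around z→a.
On object: o+3=r, b+3=e, j+3=m, e+3=h, c+3=f, t+3=w.

remhfw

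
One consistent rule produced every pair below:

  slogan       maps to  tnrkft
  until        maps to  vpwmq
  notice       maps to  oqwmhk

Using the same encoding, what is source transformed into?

tqxvhk

In slogan: s→t is +1, l→n is +2, o→r is +3, g→k is +4 — the shift increases by 1 each position. Letter i (0-indexed) is shifted by i+1, so successive shifts are 1, 2, 3, ….
On source: s+1=t, o+2=q, u+3=x, r+4=v, c+5=h, e+6=k.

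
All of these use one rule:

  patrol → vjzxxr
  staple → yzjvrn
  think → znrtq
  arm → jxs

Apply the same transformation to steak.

The shift depends on letter class: consonant p→v is +6, but vowel a→j is +9. Vowels shift forward by 9 and consonants shift forward by 6.
For steak: s(cons)+6=y, t(cons)+6=z, e(vowel)+9=n, a(vowel)+9=j, k(cons)+6=q.

yznjq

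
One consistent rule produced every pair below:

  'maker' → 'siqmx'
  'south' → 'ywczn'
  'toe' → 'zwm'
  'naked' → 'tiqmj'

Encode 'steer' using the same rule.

The shift depends on letter class: consonant m→s is +6, but vowel a→i is +8. Two shifts are in play — +8 for a/e/i/o/u, +6 for every other letter.
For steer: s(cons)+6=y, t(cons)+6=z, e(vowel)+8=m, e(vowel)+8=m, r(cons)+6=x.

yzmmx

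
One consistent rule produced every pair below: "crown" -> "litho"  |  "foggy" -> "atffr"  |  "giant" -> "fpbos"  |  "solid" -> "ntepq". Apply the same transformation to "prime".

yipjv

c(2)→l(11) and r(17)→i(8) fit y≡5x+1 (mod 26); the inverse of 5 mod 26 is 21. Each letter's alphabet position (a=0..z=25) is mapped through 5·x+1 mod 26 — an affine cipher.
On prime: p(15)→5·15+1≡24=y; r(17)→5·17+1≡8=i; i(8)→5·8+1≡15=p; m(12)→5·12+1≡9=j; e(4)→5·4+1≡21=v (all mod 26).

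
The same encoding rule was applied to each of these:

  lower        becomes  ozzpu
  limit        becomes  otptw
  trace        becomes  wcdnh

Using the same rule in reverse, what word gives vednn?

stack

It's a Vigenère-style cipher with numeric key [3,11]: position i shifts by key[i mod 2].
Reversing it on vednn: v−3=s, e−11=t, d−3=a, n−11=c, n−3=k.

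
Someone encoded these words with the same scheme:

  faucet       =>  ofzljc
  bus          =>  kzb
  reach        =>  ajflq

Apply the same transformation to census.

The shift depends on letter class: consonant f→o is +9, but vowel a→f is +5. Vowels shift forward by 5 and consonants shift forward by 9.
Applying it to census: c(cons)+9=l, e(vowel)+5=j, n(cons)+9=w, s(cons)+9=b, u(vowel)+5=z, s(cons)+9=b.

ljwbzb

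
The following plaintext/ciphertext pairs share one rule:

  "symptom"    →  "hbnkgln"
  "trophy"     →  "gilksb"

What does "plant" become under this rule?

Each pair mirrors across the alphabet (s↔h, y↔b, m↔n): positions sum to 25. Letters are reflected about the middle of the alphabet (position → 25−position): Atbash.
On plant: p↔k, l↔o, a↔z, n↔m, t↔g.

kozmg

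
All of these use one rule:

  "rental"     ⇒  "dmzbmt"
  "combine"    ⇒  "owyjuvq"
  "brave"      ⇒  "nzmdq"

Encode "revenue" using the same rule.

dmhmzcq

Shifts by position in rental: pos 0: r→d (+12), pos 1: e→m (+8), pos 2: n→z (+12), pos 3: t→b (+8) — repeating every 2. A repeating key of period 2 is used — shifts +12, +8 over and over.
On revenue: r+12=d, e+8=m, v+12=h, e+8=m, n+12=z, u+8=c, e+12=q.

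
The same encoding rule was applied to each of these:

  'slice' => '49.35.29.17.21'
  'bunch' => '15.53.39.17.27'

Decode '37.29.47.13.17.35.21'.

s(#19)→49 and l(#12)→35: differences scale by 2, so n = 2·pos + 11. With a=1..z=26, the number is 2·pos + 11.
Decoding 37.29.47.13.17.35.21: 37→(37−11)÷2=13=m, 29→(29−11)÷2=9=i, 47→(47−11)÷2=18=r, 13→(13−11)÷2=1=a, 17→(17−11)÷2=3=c, 35→(35−11)÷2=12=l, 21→(21−11)÷2=5=e.

miracle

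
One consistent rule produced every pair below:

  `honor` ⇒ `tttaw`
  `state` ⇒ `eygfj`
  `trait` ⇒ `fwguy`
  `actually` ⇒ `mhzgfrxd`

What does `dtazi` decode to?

round

A repeating key of period 3 is used — shifts +12, +5, +6 over and over.
Decoding dtazi: d−12=r, t−5=o, a−6=u, z−12=n, i−5=d.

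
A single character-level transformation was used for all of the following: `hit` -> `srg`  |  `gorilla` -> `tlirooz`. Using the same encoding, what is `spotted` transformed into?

Each pair mirrors across the alphabet (h↔s, i↔r, t↔g): positions sum to 25. Each letter is replaced by its mirror in the alphabet: a↔z, b↔y, c↔x, and so on (the Atbash cipher).
On spotted: s↔h, p↔k, o↔l, t↔g, t↔g, e↔v, d↔w.

hklggvw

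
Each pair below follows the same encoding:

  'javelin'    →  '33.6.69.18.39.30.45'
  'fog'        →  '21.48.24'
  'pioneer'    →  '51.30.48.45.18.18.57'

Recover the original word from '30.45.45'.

With a=1..z=26, the number is 3·pos + 3.
Reversing it on 30.45.45: 30→(30−3)÷3=9=i, 45→(45−3)÷3=14=n, 45→(45−3)÷3=14=n.

inn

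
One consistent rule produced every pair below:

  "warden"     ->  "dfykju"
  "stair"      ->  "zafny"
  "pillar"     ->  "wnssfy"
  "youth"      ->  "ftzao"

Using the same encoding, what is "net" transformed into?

Vowels shift forward by 5 and consonants shift forward by 7.
Applying it to net: n(cons)+7=u, e(vowel)+5=j, t(cons)+7=a.

uja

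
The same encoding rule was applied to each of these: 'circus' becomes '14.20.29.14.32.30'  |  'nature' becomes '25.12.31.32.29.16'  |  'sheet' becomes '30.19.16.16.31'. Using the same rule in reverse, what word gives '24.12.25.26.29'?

manor

c is letter #3 and maps to 14: an offset of 11. Each letter is replaced by its alphabet position (a=1..z=26) + 11.
Reversing it on 24.12.25.26.29: 24→(24−11)÷1=13=m, 12→(12−11)÷1=1=a, 25→(25−11)÷1=14=n, 26→(26−11)÷1=15=o, 29→(29−11)÷1=18=r.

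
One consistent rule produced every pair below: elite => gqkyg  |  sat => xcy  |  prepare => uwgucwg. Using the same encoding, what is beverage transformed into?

The rule splits by letter class: vowels +2, consonants +5.
On beverage: b(cons)+5=g, e(vowel)+2=g, v(cons)+5=a, e(vowel)+2=g, r(cons)+5=w, a(vowel)+2=c, g(cons)+5=l, e(vowel)+2=g.

ggagwclg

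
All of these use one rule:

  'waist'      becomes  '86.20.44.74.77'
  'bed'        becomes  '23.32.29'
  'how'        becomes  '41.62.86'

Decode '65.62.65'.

w(#23)→86 and a(#1)→20: differences scale by 3, so n = 3·pos + 17. The formula is n = 3×(alphabet index, a=1) + 17.
Undoing it on 65.62.65: 65→(65−17)÷3=16=p, 62→(62−17)÷3=15=o, 65→(65−17)÷3=16=p.

pop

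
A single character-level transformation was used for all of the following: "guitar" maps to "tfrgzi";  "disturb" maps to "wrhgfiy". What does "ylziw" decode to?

Each pair mirrors across the alphabet (g↔t, u↔f, i↔r): positions sum to 25. Each letter is replaced by its mirror in the alphabet: a↔z, b↔y, c↔x, and so on (the Atbash cipher).
Undoing it on ylziw: y↔b, l↔o, z↔a, i↔r, w↔d.

board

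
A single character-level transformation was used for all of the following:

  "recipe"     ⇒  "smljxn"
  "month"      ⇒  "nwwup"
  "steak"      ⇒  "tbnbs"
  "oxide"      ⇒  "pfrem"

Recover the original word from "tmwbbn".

It's a Vigenère-style cipher with numeric key [1,8,9]: position i shifts by key[i mod 3].
Reversing it on tmwbbn: t−1=s, m−8=e, w−9=n, b−1=a, b−8=t, n−9=e.

senate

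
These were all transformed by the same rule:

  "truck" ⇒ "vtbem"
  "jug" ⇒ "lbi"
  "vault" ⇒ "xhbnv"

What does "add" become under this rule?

The shift depends on letter class: consonant t→v is +2, but vowel u→b is +7. Two shifts are in play — +7 for a/e/i/o/u, +2 for every other letter.
For add: a(vowel)+7=h, d(cons)+2=f, d(cons)+2=f.

hff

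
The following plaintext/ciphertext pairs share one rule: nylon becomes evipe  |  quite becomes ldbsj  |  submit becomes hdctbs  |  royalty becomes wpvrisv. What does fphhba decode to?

n(13)→e(4) and y(24)→v(21) fit y≡11x+17 (mod 26); the inverse of 11 mod 26 is 19. Treating letters as 0–25, the rule is x ↦ 11x + 17 (mod 26).
Reversing it on fphhba: f(5)→19·(5−17)≡6=g; p(15)→19·(15−17)≡14=o; h(7)→19·(7−17)≡18=s; h(7)→19·(7−17)≡18=s; b(1)→19·(1−17)≡8=i; a(0)→19·(0−17)≡15=p (all mod 26).

gossip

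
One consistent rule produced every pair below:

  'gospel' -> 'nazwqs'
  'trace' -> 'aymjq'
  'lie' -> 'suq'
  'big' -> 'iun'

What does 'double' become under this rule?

The shift depends on letter class: consonant g→n is +7, but vowel o→a is +12. The rule splits by letter class: vowels +12, consonants +7.
Applying it to double: d(cons)+7=k, o(vowel)+12=a, u(vowel)+12=g, b(cons)+7=i, l(cons)+7=s, e(vowel)+12=q.

kagisq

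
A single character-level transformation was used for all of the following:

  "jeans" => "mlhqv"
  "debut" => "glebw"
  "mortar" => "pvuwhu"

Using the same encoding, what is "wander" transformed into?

The shift depends on letter class: consonant j→m is +3, but vowel e→l is +7. Two shifts are in play — +7 for a/e/i/o/u, +3 for every other letter.
On wander: w(cons)+3=z, a(vowel)+7=h, n(cons)+3=q, d(cons)+3=g, e(vowel)+7=l, r(cons)+3=u.

zhqglu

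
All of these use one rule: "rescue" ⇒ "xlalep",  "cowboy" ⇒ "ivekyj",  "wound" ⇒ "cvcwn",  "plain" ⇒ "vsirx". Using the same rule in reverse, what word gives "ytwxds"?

smooth

The shift increases by 1 at each position, starting from +6: 6, 7, 8, ….
Reversing it on ytwxds: y−6=s, t−7=m, w−8=o, x−9=o, d−10=t, s−11=h.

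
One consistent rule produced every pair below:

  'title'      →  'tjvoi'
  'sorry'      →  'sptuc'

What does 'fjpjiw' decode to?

finger

Each letter shifts forward by its position index (0, 1, 2, …) — the shift grows by one for each successive letter.
Reversing it on fjpjiw: f−0=f, j−1=i, p−2=n, j−3=g, i−4=e, w−5=r.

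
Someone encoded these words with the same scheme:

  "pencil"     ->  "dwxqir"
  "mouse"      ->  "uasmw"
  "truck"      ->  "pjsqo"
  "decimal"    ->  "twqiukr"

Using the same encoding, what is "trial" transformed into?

pjikr

This is an affine cipher: with a=0,…,z=25, each position x becomes (3x+10) mod 26.
On trial: t(19)→3·19+10≡15=p; r(17)→3·17+10≡9=j; i(8)→3·8+10≡8=i; a(0)→3·0+10≡10=k; l(11)→3·11+10≡17=r (all mod 26).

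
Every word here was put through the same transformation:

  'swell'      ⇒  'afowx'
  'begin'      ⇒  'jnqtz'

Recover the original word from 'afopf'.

Each letter shifts forward by (position + 8), i.e. 8, 9, 10, … — the shift grows by one for each successive letter.
Undoing it on afopf: a−8=s, f−9=w, o−10=e, p−11=e, f−12=t.

sweet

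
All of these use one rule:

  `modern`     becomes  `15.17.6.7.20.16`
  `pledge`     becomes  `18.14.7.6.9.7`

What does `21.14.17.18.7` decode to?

slope

Letters become their 1-based position plus 2 (so a→3, b→4, …).
Reversing it on 21.14.17.18.7: 21→(21−2)÷1=19=s, 14→(14−2)÷1=12=l, 17→(17−2)÷1=15=o, 18→(18−2)÷1=16=p, 7→(7−2)÷1=5=e.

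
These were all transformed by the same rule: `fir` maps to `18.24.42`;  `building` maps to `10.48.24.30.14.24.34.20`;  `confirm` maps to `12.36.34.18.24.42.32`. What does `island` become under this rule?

24.44.30.8.34.14

f(#6)→18 and i(#9)→24: differences scale by 2, so n = 2·pos + 6. Each letter becomes 2×(its alphabet position, a=1..z=26) + 6.
For island: i=9→24, s=19→44, l=12→30, a=1→8, n=14→34, d=4→14.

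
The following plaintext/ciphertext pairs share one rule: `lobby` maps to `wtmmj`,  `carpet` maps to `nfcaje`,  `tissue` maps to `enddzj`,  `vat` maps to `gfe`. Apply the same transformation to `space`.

Vowels shift forward by 5 and consonants shift forward by 11.
On space: s(cons)+11=d, p(cons)+11=a, a(vowel)+5=f, c(cons)+11=n, e(vowel)+5=j.

dafnj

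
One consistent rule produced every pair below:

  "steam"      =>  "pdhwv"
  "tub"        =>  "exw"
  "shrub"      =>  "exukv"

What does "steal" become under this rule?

odhwv

The output letters match the input read backwards, each shifted +3: steam reversed is maets. The word is reversed, then every letter is shifted forward by 3.
For steal: reverse → laets; then shift: l+3=o, a+3=d, e+3=h, t+3=w, s+3=v.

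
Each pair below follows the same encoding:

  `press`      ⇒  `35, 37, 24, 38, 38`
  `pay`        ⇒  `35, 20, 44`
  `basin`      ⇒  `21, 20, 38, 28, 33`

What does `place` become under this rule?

p is letter #16 and maps to 35: an offset of 19. The number is (letter's place in the alphabet, a=1) + 19.
On place: p=16→35, l=12→31, a=1→20, c=3→22, e=5→24.

35, 31, 20, 22, 24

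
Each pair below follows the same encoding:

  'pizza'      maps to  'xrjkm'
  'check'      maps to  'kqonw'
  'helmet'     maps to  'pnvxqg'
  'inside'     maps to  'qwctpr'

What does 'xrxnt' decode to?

In pizza: p→x is +8, i→r is +9, z→j is +10, z→k is +11 — the shift increases by 1 each position. Each letter shifts forward by (position + 8), i.e. 8, 9, 10, … — the shift grows by one for each successive letter.
Undoing it on xrxnt: x−8=p, r−9=i, x−10=n, n−11=c, t−12=h.

pinch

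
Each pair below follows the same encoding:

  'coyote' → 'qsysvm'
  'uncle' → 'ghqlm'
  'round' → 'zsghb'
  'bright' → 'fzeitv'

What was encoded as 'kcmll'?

swell

c(2)→q(16) and o(14)→s(18) fit y≡11x+20 (mod 26); the inverse of 11 mod 26 is 19. Treating letters as 0–25, the rule is x ↦ 11x + 20 (mod 26).
Undoing it on kcmll: k(10)→19·(10−20)≡18=s; c(2)→19·(2−20)≡22=w; m(12)→19·(12−20)≡4=e; l(11)→19·(11−20)≡11=l; l(11)→19·(11−20)≡11=l (all mod 26).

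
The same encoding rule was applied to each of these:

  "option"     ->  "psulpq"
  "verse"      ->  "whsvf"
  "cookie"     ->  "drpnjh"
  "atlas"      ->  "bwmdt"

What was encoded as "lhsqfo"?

A repeating key of period 2 is used — shifts +1, +3 over and over.
Reversing it on lhsqfo: l−1=k, h−3=e, s−1=r, q−3=n, f−1=e, o−3=l.

kernel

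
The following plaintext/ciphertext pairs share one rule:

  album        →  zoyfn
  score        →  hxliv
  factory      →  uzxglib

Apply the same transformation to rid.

Each pair mirrors across the alphabet (a↔z, l↔o, b↔y): positions sum to 25. Letters are reflected about the middle of the alphabet (position → 25−position): Atbash.
Applying it to rid: r↔i, i↔r, d↔w.

irw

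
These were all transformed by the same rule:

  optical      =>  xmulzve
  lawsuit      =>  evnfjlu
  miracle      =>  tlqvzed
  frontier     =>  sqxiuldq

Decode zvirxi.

o(14)→x(23) and p(15)→m(12) fit y≡15x+21 (mod 26); the inverse of 15 mod 26 is 7. This is an affine cipher: with a=0,…,z=25, each position x becomes (15x+21) mod 26.
Undoing it on zvirxi: z(25)→7·(25−21)≡2=c; v(21)→7·(21−21)≡0=a; i(8)→7·(8−21)≡13=n; r(17)→7·(17−21)≡24=y; x(23)→7·(23−21)≡14=o; i(8)→7·(8−21)≡13=n (all mod 26).

canyon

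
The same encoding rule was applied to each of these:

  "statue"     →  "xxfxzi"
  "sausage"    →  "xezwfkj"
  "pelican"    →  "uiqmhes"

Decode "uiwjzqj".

A repeating key of period 2 is used — shifts +5, +4 over and over.
Reversing it on uiwjzqj: u−5=p, i−4=e, w−5=r, j−4=f, z−5=u, q−4=m, j−5=e.

perfume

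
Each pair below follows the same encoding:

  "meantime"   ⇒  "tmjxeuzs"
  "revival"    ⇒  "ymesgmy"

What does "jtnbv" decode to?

In meantime: m→t is +7, e→m is +8, a→j is +9, n→x is +10 — the shift increases by 1 each position. Each letter shifts forward by (position + 7), i.e. 7, 8, 9, … — the shift grows by one for each successive letter.
Reversing it on jtnbv: j−7=c, t−8=l, n−9=e, b−10=r, v−11=k.

clerk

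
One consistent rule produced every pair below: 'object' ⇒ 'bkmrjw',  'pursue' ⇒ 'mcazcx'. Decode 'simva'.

sneak

The word is reversed, then every letter is shifted forward by 8.
Reversing it on simva: shift back: s−8=k, i−8=a, m−8=e, v−8=n, a−8=s → kaens; then reverse → sneak.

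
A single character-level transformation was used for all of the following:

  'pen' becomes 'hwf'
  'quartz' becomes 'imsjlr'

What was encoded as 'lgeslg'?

tomato

Compare letters: p→h is +18, e→w is +18, n→f is +18 — a constant shift. Each letter is shifted forward by 18 in the alphabet (a Caesar shift of +18).
Undoing it on lgeslg: l−18=t, g−18=o, e−18=m, s−18=a, l−18=t, g−18=o.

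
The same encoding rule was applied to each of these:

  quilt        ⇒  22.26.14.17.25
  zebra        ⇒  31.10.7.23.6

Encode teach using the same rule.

The number is (letter's place in the alphabet, a=1) + 5.
On teach: t=20→25, e=5→10, a=1→6, c=3→8, h=8→13.

25.10.6.8.13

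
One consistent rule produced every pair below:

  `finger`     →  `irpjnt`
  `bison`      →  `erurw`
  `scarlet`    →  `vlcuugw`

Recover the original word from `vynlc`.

Shifts by position in finger: pos 0: f→i (+3), pos 1: i→r (+9), pos 2: n→p (+2), pos 3: g→j (+3), pos 4: e→n (+9), pos 5: r→t (+2) — repeating every 3. It's a Vigenère-style cipher with numeric key [3,9,2]: position i shifts by key[i mod 3].
Undoing it on vynlc: v−3=s, y−9=p, n−2=l, l−3=i, c−9=t.

split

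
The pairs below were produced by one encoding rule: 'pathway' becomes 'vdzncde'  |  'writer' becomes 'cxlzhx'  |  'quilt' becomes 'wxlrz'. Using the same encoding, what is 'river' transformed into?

Two shifts are in play — +3 for a/e/i/o/u, +6 for every other letter.
Applying it to river: r(cons)+6=x, i(vowel)+3=l, v(cons)+6=b, e(vowel)+3=h, r(cons)+6=x.

xlbhx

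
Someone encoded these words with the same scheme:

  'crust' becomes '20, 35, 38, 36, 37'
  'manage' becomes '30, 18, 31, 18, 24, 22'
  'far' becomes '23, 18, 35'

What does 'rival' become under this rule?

c is letter #3 and maps to 20: an offset of 17. Each letter is replaced by its alphabet position (a=1..z=26) + 17.
Applying it to rival: r=18→35, i=9→26, v=22→39, a=1→18, l=12→29.

35, 26, 39, 18, 29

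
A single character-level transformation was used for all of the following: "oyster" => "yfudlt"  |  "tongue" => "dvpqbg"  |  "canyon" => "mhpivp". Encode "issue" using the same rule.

Shifts by position in oyster: pos 0: o→y (+10), pos 1: y→f (+7), pos 2: s→u (+2), pos 3: t→d (+10), pos 4: e→l (+7), pos 5: r→t (+2) — repeating every 3. It's a Vigenère-style cipher with numeric key [10,7,2]: position i shifts by key[i mod 3].
Applying it to issue: i+10=s, s+7=z, s+2=u, u+10=e, e+7=l.

szuel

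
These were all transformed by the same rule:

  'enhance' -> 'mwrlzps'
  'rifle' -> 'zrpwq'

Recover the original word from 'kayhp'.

In enhance: e→m is +8, n→w is +9, h→r is +10, a→l is +11 — the shift increases by 1 each position. Each letter shifts forward by (position + 8), i.e. 8, 9, 10, … — the shift grows by one for each successive letter.
Reversing it on kayhp: k−8=c, a−9=r, y−10=o, h−11=w, p−12=d.

crowd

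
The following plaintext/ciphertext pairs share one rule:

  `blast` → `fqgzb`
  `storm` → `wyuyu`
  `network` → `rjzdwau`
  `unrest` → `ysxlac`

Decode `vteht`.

In blast: b→f is +4, l→q is +5, a→g is +6, s→z is +7 — the shift increases by 1 each position. Each letter shifts forward by (position + 4), i.e. 4, 5, 6, … — the shift grows by one for each successive letter.
Undoing it on vteht: v−4=r, t−5=o, e−6=y, h−7=a, t−8=l.

royal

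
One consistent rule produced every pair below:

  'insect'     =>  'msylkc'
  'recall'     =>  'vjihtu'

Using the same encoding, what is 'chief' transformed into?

gmoln

In insect: i→m is +4, n→s is +5, s→y is +6, e→l is +7 — the shift increases by 1 each position. The shift increases by 1 at each position, starting from +4: 4, 5, 6, ….
For chief: c+4=g, h+5=m, i+6=o, e+7=l, f+8=n.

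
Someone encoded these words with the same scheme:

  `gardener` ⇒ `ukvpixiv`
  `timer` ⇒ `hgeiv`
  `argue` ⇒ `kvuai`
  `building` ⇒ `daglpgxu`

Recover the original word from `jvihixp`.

g(6)→u(20) and a(0)→k(10) fit y≡19x+10 (mod 26); the inverse of 19 mod 26 is 11. Each letter's alphabet position (a=0..z=25) is mapped through 19·x+10 mod 26 — an affine cipher.
Undoing it on jvihixp: j(9)→11·(9−10)≡15=p; v(21)→11·(21−10)≡17=r; i(8)→11·(8−10)≡4=e; h(7)→11·(7−10)≡19=t; i(8)→11·(8−10)≡4=e; x(23)→11·(23−10)≡13=n; p(15)→11·(15−10)≡3=d (all mod 26).

pretend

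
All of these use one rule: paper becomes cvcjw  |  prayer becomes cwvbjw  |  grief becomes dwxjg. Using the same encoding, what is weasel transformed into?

hjvtjo

p(15)→c(2) and a(0)→v(21) fit y≡23x+21 (mod 26); the inverse of 23 mod 26 is 17. Treating letters as 0–25, the rule is x ↦ 23x + 21 (mod 26).
Applying it to weasel: w(22)→23·22+21≡7=h; e(4)→23·4+21≡9=j; a(0)→23·0+21≡21=v; s(18)→23·18+21≡19=t; e(4)→23·4+21≡9=j; l(11)→23·11+21≡14=o (all mod 26).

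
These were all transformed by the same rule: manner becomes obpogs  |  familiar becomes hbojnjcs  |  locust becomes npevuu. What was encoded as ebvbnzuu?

Shifts by position in manner: pos 0: m→o (+2), pos 1: a→b (+1), pos 2: n→p (+2), pos 3: n→o (+1) — repeating every 2. A repeating key of period 2 is used — shifts +2, +1 over and over.
Undoing it on ebvbnzuu: e−2=c, b−1=a, v−2=t, b−1=a, n−2=l, z−1=y, u−2=s, u−1=t.

catalyst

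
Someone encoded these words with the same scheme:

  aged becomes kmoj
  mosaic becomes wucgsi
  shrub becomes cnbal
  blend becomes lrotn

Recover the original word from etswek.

unique

Shifts by position in aged: pos 0: a→k (+10), pos 1: g→m (+6), pos 2: e→o (+10), pos 3: d→j (+6) — repeating every 2. A repeating key of period 2 is used — shifts +10, +6 over and over.
Reversing it on etswek: e−10=u, t−6=n, s−10=i, w−6=q, e−10=u, k−6=e.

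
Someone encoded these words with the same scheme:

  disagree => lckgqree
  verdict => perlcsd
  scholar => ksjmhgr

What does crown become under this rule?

This is an affine cipher: with a=0,…,z=25, each position x becomes (19x+6) mod 26.
On crown: c(2)→19·2+6≡18=s; r(17)→19·17+6≡17=r; o(14)→19·14+6≡12=m; w(22)→19·22+6≡8=i; n(13)→19·13+6≡19=t (all mod 26).

srmit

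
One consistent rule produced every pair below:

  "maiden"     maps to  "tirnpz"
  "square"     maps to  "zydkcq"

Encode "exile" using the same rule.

Letter i (0-indexed) is shifted by i+7, so successive shifts are 7, 8, 9, ….
Applying it to exile: e+7=l, x+8=f, i+9=r, l+10=v, e+11=p.

lfrvp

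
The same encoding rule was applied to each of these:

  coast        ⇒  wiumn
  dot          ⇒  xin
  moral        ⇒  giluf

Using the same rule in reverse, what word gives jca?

Compare letters: c→w is +20, o→i is +20, a→u is +20 — a constant shift. Each letter is shifted forward by 20 in the alphabet (a Caesar shift of +20).
Decoding jca: j−20=p, c−20=i, a−20=g.

pig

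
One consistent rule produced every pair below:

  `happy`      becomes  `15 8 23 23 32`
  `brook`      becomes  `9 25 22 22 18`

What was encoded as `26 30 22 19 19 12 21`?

h is letter #8 and maps to 15: an offset of 7. Each letter is replaced by its alphabet position (a=1..z=26) + 7.
Decoding 26 30 22 19 19 12 21: 26→(26−7)÷1=19=s, 30→(30−7)÷1=23=w, 22→(22−7)÷1=15=o, 19→(19−7)÷1=12=l, 19→(19−7)÷1=12=l, 12→(12−7)÷1=5=e, 21→(21−7)÷1=14=n.

swollen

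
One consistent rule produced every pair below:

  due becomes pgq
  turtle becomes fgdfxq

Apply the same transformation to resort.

dqeadf

Compare letters: d→p is +12, u→g is +12, e→q is +12 — a constant shift. It's a constant shift of +12 (ROT12).
On resort: r+12=d, e+12=q, s+12=e, o+12=a, r+12=d, t+12=f.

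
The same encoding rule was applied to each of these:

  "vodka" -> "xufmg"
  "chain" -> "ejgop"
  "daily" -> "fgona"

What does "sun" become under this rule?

The shift depends on letter class: consonant v→x is +2, but vowel o→u is +6. Two shifts are in play — +6 for a/e/i/o/u, +2 for every other letter.
For sun: s(cons)+2=u, u(vowel)+6=a, n(cons)+2=p.

uap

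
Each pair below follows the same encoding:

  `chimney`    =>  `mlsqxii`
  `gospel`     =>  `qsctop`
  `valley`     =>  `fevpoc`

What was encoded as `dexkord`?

tangent

Shifts by position in chimney: pos 0: c→m (+10), pos 1: h→l (+4), pos 2: i→s (+10), pos 3: m→q (+4) — repeating every 2. The shifts repeat in a cycle of length 2: positions 0,1,… shift by +10, +4, then the pattern repeats.
Decoding dexkord: d−10=t, e−4=a, x−10=n, k−4=g, o−10=e, r−4=n, d−10=t.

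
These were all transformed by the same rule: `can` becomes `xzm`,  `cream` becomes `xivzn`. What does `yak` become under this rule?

Each pair mirrors across the alphabet (c↔x, a↔z, n↔m): positions sum to 25. Each letter is replaced by its mirror in the alphabet: a↔z, b↔y, c↔x, and so on (the Atbash cipher).
Applying it to yak: y↔b, a↔z, k↔p.

bzp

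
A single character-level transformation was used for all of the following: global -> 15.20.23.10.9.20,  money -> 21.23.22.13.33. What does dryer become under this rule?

12.26.33.13.26

Letters become their 1-based position plus 8 (so a→9, b→10, …).
On dryer: d=4→12, r=18→26, y=25→33, e=5→13, r=18→26.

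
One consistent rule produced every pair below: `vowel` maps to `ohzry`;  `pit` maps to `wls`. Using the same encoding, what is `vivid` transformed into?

glyly

The output letters match the input read backwards, each shifted +3: vowel reversed is lewov. Two steps: reverse the string, then apply a Caesar shift of +3.
On vivid: reverse → diviv; then shift: d+3=g, i+3=l, v+3=y, i+3=l, v+3=y.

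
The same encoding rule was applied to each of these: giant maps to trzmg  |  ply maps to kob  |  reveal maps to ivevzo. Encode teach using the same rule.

Each pair mirrors across the alphabet (g↔t, i↔r, a↔z): positions sum to 25. Each letter is replaced by its mirror in the alphabet: a↔z, b↔y, c↔x, and so on (the Atbash cipher).
For teach: t↔g, e↔v, a↔z, c↔x, h↔s.

gvzxs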